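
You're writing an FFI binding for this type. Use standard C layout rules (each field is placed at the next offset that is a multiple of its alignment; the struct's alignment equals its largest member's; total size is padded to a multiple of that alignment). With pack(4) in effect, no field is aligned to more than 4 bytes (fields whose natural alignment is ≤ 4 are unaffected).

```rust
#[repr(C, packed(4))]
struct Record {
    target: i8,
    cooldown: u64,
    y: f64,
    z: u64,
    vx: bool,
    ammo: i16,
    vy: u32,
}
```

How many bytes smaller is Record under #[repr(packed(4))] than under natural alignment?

natural layout:
  0..1  target  (1B, 1-aligned)
  1..8  -- padding (7B)
  8..16  cooldown  (8B, 8-aligned)
  16..24  y  (8B, 8-aligned)
  24..32  z  (8B, 8-aligned)
  32..33  vx  (1B, 1-aligned)
  33..34  -- padding (1B)
  34..36  ammo  (2B, 2-aligned)
  36..40  vy  (4B, 4-aligned)
  sizeof = 40, alignof = 8
packed(4) layout:
  0..1  target  (1B, 1-aligned)
  1..4  -- padding (3B)
  4..12  cooldown  (8B, 4-aligned)
  12..20  y  (8B, 4-aligned)
  20..28  z  (8B, 4-aligned)
  28..29  vx  (1B, 1-aligned)
  29..30  -- padding (1B)
  30..32  ammo  (2B, 2-aligned)
  32..36  vy  (4B, 4-aligned)
  sizeof = 36, alignof = 4
40 − 36 = 4

4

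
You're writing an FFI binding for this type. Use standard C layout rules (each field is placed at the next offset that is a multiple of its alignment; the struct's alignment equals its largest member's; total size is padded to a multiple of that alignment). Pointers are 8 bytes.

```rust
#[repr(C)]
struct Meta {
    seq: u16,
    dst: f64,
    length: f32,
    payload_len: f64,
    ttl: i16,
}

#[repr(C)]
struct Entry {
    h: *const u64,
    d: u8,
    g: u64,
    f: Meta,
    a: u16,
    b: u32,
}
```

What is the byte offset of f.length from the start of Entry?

Meta: 0..2  seq  (2B, 2-aligned); 2..8  -- padding (6B); 8..16  dst  (8B, 8-aligned); 16..20  length  (4B, 4-aligned); 20..24  -- padding (4B); 24..32  payload_len  (8B, 8-aligned); 32..34  ttl  (2B, 2-aligned); 34..40  -- tail padding (6B); sizeof = 40, alignof = 8
0..8  h  (8B, 8-aligned)
8..9  d  (1B, 1-aligned)
9..16  -- padding (7B)
16..24  g  (8B, 8-aligned)
24..64  f  (40B, 8-aligned)
within Meta: length at 16
24 + 16 = 40

40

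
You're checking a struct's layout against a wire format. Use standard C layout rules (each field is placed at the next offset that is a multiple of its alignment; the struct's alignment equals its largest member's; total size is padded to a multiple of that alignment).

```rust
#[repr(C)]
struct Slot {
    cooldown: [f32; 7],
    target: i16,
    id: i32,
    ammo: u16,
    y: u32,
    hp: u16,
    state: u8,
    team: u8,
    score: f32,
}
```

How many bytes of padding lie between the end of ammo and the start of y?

2

cooldown at 0 (size 28, align 4) → ends 28
target at 28 (size 2, align 2) → ends 30
pad 2 to align 4 for id
id at 32 (size 4, align 4) → ends 36
ammo at 36 (size 2, align 2) → ends 38
pad 2 to align 4 for y
y at 40 (size 4, align 4) → ends 44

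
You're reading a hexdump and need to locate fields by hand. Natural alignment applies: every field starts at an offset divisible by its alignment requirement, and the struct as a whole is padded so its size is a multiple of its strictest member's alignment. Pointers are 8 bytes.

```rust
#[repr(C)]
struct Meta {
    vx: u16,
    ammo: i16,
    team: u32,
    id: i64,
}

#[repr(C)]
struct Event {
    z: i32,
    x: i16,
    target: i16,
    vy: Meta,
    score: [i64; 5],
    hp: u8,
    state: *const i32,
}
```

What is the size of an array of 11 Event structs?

Meta: vx at 0 (size 2, align 2) → ends 2; ammo at 2 (size 2, align 2) → ends 4; team at 4 (size 4, align 4) → ends 8; id at 8 (size 8, align 8) → ends 16; total 16 bytes, alignment 8
z at 0 (size 4, align 4) → ends 4
x at 4 (size 2, align 2) → ends 6
target at 6 (size 2, align 2) → ends 8
vy at 8 (size 16, align 8) → ends 24
score at 24 (size 40, align 8) → ends 64
hp at 64 (size 1, align 1) → ends 65
pad 7 to align 8 for state
state at 72 (size 8, align 8) → ends 80
total 80 bytes, alignment 8
array of 11: 11 × 80 = 880

880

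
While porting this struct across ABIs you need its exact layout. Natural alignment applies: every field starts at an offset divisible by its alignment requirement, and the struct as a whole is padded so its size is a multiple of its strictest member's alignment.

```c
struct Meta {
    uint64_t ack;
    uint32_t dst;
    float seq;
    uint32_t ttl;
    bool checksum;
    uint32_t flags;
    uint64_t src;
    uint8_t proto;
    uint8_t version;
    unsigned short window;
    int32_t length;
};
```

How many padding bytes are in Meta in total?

ack at 0 (size 8, align 8) → ends 8
dst at 8 (size 4, align 4) → ends 12
seq at 12 (size 4, align 4) → ends 16
ttl at 16 (size 4, align 4) → ends 20
checksum at 20 (size 1, align 1) → ends 21
pad 3 to align 4 for flags
flags at 24 (size 4, align 4) → ends 28
pad 4 to align 8 for src
src at 32 (size 8, align 8) → ends 40
proto at 40 (size 1, align 1) → ends 41
version at 41 (size 1, align 1) → ends 42
window at 42 (size 2, align 2) → ends 44
length at 44 (size 4, align 4) → ends 48
total 48 bytes, alignment 8
data bytes 41, size 48 → padding 7

7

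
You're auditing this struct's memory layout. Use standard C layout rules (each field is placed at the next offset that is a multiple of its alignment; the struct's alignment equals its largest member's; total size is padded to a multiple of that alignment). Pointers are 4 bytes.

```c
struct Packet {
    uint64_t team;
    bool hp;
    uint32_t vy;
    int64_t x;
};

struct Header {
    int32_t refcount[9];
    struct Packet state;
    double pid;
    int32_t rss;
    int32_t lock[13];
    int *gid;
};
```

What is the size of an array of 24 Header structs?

3264

Packet: team at 0 (size 8, align 8) → ends 8; hp at 8 (size 1, align 1) → ends 9; pad 3 to align 4 for vy; vy at 12 (size 4, align 4) → ends 16; x at 16 (size 8, align 8) → ends 24; total 24 bytes, alignment 8
refcount at 0 (size 36, align 4) → ends 36
pad 4 to align 8 for state
state at 40 (size 24, align 8) → ends 64
pid at 64 (size 8, align 8) → ends 72
rss at 72 (size 4, align 4) → ends 76
lock at 76 (size 52, align 4) → ends 128
gid at 128 (size 4, align 4) → ends 132
tail pad 4 to reach multiple of 8
total 136 bytes, alignment 8
array of 24: 24 × 136 = 3264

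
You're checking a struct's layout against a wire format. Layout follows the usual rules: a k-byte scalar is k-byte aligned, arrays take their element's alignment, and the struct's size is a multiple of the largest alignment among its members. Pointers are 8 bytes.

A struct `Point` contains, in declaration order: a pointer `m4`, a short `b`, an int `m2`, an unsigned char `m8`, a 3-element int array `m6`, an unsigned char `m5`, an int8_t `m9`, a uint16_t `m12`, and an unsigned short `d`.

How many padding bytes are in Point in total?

7

m4 at 0 (size 8, align 8) → ends 8
b at 8 (size 2, align 2) → ends 10
pad 2 to align 4 for m2
m2 at 12 (size 4, align 4) → ends 16
m8 at 16 (size 1, align 1) → ends 17
pad 3 to align 4 for m6
m6 at 20 (size 12, align 4) → ends 32
m5 at 32 (size 1, align 1) → ends 33
m9 at 33 (size 1, align 1) → ends 34
m12 at 34 (size 2, align 2) → ends 36
d at 36 (size 2, align 2) → ends 38
tail pad 2 to reach multiple of 8
total 40 bytes, alignment 8
data bytes 33, size 40 → padding 7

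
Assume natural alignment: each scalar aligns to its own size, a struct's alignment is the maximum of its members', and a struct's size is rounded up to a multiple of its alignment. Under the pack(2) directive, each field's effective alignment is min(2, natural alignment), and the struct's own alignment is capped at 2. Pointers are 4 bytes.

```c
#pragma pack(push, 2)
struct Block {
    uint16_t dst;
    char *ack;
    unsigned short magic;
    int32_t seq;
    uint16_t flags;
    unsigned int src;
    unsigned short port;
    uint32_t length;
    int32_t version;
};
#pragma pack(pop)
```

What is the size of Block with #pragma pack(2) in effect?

28

@0: dst [2B, align 2] → 2
@2: ack [4B, align 2] → 6
@6: magic [2B, align 2] → 8
@8: seq [4B, align 2] → 12
@12: flags [2B, align 2] → 14
@14: src [4B, align 2] → 18
@18: port [2B, align 2] → 20
@20: length [4B, align 2] → 24
@24: version [4B, align 2] → 28
size 28, align 2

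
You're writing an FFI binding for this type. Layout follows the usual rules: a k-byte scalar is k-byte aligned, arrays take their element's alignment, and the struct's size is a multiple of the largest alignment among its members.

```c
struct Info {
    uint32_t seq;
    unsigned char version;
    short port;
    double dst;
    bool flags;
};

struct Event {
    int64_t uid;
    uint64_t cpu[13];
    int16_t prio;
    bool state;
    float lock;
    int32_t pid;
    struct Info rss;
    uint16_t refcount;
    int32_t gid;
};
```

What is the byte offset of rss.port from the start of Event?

134

Info: 0..4  seq  (4B, 4-aligned); 4..5  version  (1B, 1-aligned); 5..6  -- padding (1B); 6..8  port  (2B, 2-aligned); 8..16  dst  (8B, 8-aligned); 16..17  flags  (1B, 1-aligned); 17..24  -- tail padding (7B); sizeof = 24, alignof = 8
0..8  uid  (8B, 8-aligned)
8..112  cpu  (104B, 8-aligned)
112..114  prio  (2B, 2-aligned)
114..115  state  (1B, 1-aligned)
115..116  -- padding (1B)
116..120  lock  (4B, 4-aligned)
120..124  pid  (4B, 4-aligned)
124..128  -- padding (4B)
128..152  rss  (24B, 8-aligned)
within Info: port at 6
128 + 6 = 134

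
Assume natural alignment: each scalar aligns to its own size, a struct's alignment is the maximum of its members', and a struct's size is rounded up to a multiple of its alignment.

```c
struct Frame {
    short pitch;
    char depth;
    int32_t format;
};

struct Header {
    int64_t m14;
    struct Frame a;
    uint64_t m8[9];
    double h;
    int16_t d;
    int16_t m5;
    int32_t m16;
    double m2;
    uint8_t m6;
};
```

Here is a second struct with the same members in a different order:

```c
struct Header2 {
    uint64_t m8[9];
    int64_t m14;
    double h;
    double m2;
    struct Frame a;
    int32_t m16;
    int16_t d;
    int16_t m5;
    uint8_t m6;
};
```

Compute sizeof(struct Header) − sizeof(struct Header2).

0

Frame: pitch at 0 (size 2, align 2) → ends 2; depth at 2 (size 1, align 1) → ends 3; pad 1 to align 4 for format; format at 4 (size 4, align 4) → ends 8; total 8 bytes, alignment 4
m14 at 0 (size 8, align 8) → ends 8
a at 8 (size 8, align 4) → ends 16
m8 at 16 (size 72, align 8) → ends 88
h at 88 (size 8, align 8) → ends 96
d at 96 (size 2, align 2) → ends 98
m5 at 98 (size 2, align 2) → ends 100
m16 at 100 (size 4, align 4) → ends 104
m2 at 104 (size 8, align 8) → ends 112
m6 at 112 (size 1, align 1) → ends 113
tail pad 7 to reach multiple of 8
total 120 bytes, alignment 8
— Header2 —
m8 at 0 (size 72, align 8) → ends 72
m14 at 72 (size 8, align 8) → ends 80
h at 80 (size 8, align 8) → ends 88
m2 at 88 (size 8, align 8) → ends 96
a at 96 (size 8, align 4) → ends 104
m16 at 104 (size 4, align 4) → ends 108
d at 108 (size 2, align 2) → ends 110
m5 at 110 (size 2, align 2) → ends 112
m6 at 112 (size 1, align 1) → ends 113
tail pad 7 to reach multiple of 8
total 120 bytes, alignment 8
120 − 120 = 0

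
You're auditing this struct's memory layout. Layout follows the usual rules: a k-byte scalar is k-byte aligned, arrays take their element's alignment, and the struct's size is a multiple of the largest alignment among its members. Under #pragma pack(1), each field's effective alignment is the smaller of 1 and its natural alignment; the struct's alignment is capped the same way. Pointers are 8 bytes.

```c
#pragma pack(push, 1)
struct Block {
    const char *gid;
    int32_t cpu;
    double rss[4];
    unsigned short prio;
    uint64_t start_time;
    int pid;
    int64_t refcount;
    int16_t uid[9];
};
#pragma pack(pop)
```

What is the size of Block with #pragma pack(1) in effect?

0..8  gid  (8B, 1-aligned)
8..12  cpu  (4B, 1-aligned)
12..44  rss  (32B, 1-aligned)
44..46  prio  (2B, 1-aligned)
46..54  start_time  (8B, 1-aligned)
54..58  pid  (4B, 1-aligned)
58..66  refcount  (8B, 1-aligned)
66..84  uid  (18B, 1-aligned)
sizeof = 84, alignof = 1

84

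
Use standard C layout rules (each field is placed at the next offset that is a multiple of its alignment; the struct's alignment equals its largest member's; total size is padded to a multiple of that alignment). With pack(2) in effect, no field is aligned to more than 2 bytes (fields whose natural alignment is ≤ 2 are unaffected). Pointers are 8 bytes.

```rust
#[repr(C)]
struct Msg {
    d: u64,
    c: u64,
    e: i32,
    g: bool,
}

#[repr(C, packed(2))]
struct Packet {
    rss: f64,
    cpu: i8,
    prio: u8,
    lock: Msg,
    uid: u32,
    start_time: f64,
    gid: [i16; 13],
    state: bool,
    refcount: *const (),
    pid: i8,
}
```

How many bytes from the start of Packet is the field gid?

Msg: @0: d [8B, align 8] → 8; @8: c [8B, align 8] → 16; @16: e [4B, align 4] → 20; @20: g [1B, align 1] → 21; +3 tail pad (align 8); size 24, align 8
@0: rss [8B, align 2] → 8
@8: cpu [1B, align 1] → 9
@9: prio [1B, align 1] → 10
@10: lock [24B, align 2] → 34
@34: uid [4B, align 2] → 38
@38: start_time [8B, align 2] → 46
@46: gid [26B, align 2] → 72

46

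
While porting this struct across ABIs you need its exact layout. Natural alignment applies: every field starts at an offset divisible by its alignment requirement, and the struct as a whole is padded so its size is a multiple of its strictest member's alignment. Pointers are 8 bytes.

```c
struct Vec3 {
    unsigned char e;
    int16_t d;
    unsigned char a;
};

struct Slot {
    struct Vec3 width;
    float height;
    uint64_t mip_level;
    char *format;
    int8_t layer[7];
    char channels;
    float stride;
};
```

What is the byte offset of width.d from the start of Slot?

Vec3: 0..1  e  (1B, 1-aligned); 1..2  -- padding (1B); 2..4  d  (2B, 2-aligned); 4..5  a  (1B, 1-aligned); 5..6  -- tail padding (1B); sizeof = 6, alignof = 2
0..6  width  (6B, 2-aligned)
within Vec3: d at 2
0 + 2 = 2

2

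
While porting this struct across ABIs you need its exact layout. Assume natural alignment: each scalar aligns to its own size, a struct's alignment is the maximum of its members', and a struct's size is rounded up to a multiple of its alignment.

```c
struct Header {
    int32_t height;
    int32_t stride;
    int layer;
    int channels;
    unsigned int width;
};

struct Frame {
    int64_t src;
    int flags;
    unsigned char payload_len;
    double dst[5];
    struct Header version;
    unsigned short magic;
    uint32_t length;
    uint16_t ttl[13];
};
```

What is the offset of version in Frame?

56

Header: @0: height [4B, align 4] → 4; @4: stride [4B, align 4] → 8; @8: layer [4B, align 4] → 12; @12: channels [4B, align 4] → 16; @16: width [4B, align 4] → 20; size 20, align 4
@0: src [8B, align 8] → 8
@8: flags [4B, align 4] → 12
@12: payload_len [1B, align 1] → 13
+3 pad (align 8)
@16: dst [40B, align 8] → 56
@56: version [20B, align 4] → 76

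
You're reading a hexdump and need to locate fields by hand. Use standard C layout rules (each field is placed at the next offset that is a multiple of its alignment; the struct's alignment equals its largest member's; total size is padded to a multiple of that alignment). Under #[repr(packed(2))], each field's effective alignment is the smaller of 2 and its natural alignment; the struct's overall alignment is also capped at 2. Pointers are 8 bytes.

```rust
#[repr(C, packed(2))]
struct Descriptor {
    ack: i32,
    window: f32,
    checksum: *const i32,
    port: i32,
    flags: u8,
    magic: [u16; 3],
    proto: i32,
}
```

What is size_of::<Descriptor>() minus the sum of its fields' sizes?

1

0..4  ack  (4B, 2-aligned)
4..8  window  (4B, 2-aligned)
8..16  checksum  (8B, 2-aligned)
16..20  port  (4B, 2-aligned)
20..21  flags  (1B, 1-aligned)
21..22  -- padding (1B)
22..28  magic  (6B, 2-aligned)
28..32  proto  (4B, 2-aligned)
sizeof = 32, alignof = 2
data bytes 31, size 32 → padding 1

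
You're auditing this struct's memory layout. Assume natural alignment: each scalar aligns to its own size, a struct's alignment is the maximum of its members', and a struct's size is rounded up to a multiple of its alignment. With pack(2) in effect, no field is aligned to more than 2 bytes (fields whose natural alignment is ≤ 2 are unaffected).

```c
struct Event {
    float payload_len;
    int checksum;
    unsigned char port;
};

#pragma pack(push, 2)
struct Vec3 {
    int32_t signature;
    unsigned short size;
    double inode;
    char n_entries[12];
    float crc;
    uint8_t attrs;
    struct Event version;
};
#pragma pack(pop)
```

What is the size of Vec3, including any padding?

44 bytes

Event: 0..4  payload_len  (4B, 4-aligned); 4..8  checksum  (4B, 4-aligned); 8..9  port  (1B, 1-aligned); 9..12  -- tail padding (3B); sizeof = 12, alignof = 4
0..4  signature  (4B, 2-aligned)
4..6  size  (2B, 2-aligned)
6..14  inode  (8B, 2-aligned)
14..26  n_entries  (12B, 1-aligned)
26..30  crc  (4B, 2-aligned)
30..31  attrs  (1B, 1-aligned)
31..32  -- padding (1B)
32..44  version  (12B, 2-aligned)
sizeof = 44, alignof = 2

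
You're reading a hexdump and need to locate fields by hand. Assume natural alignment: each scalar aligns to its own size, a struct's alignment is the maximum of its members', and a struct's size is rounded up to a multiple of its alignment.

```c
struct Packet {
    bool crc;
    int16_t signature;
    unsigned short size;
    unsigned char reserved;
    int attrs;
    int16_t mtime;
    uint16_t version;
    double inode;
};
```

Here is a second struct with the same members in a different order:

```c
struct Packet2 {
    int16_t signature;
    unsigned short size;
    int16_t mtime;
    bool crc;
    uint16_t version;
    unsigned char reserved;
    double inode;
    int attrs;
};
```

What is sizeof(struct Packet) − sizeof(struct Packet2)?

crc at 0 (size 1, align 1) → ends 1
pad 1 to align 2 for signature
signature at 2 (size 2, align 2) → ends 4
size at 4 (size 2, align 2) → ends 6
reserved at 6 (size 1, align 1) → ends 7
pad 1 to align 4 for attrs
attrs at 8 (size 4, align 4) → ends 12
mtime at 12 (size 2, align 2) → ends 14
version at 14 (size 2, align 2) → ends 16
inode at 16 (size 8, align 8) → ends 24
total 24 bytes, alignment 8
— Packet2 —
signature at 0 (size 2, align 2) → ends 2
size at 2 (size 2, align 2) → ends 4
mtime at 4 (size 2, align 2) → ends 6
crc at 6 (size 1, align 1) → ends 7
pad 1 to align 2 for version
version at 8 (size 2, align 2) → ends 10
reserved at 10 (size 1, align 1) → ends 11
pad 5 to align 8 for inode
inode at 16 (size 8, align 8) → ends 24
attrs at 24 (size 4, align 4) → ends 28
tail pad 4 to reach multiple of 8
total 32 bytes, alignment 8
24 − 32 = -8

-8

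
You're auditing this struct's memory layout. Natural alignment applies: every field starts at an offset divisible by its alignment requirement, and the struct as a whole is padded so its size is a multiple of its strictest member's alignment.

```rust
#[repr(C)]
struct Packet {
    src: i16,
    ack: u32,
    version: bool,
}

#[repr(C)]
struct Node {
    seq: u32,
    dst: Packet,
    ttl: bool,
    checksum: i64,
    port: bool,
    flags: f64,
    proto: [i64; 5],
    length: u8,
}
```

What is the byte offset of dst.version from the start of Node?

Packet: 0..2  src  (2B, 2-aligned); 2..4  -- padding (2B); 4..8  ack  (4B, 4-aligned); 8..9  version  (1B, 1-aligned); 9..12  -- tail padding (3B); sizeof = 12, alignof = 4
0..4  seq  (4B, 4-aligned)
4..16  dst  (12B, 4-aligned)
within Packet: version at 8
4 + 8 = 12

12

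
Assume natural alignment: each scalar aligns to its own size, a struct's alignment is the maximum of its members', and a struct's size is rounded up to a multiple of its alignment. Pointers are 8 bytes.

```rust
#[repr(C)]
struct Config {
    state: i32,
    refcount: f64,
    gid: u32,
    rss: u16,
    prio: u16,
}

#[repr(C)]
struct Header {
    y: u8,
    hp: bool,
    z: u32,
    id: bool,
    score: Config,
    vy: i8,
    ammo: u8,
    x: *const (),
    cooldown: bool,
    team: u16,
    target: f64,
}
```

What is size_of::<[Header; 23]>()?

Config: 0..4  state  (4B, 4-aligned); 4..8  -- padding (4B); 8..16  refcount  (8B, 8-aligned); 16..20  gid  (4B, 4-aligned); 20..22  rss  (2B, 2-aligned); 22..24  prio  (2B, 2-aligned); sizeof = 24, alignof = 8
0..1  y  (1B, 1-aligned)
1..2  hp  (1B, 1-aligned)
2..4  -- padding (2B)
4..8  z  (4B, 4-aligned)
8..9  id  (1B, 1-aligned)
9..16  -- padding (7B)
16..40  score  (24B, 8-aligned)
40..41  vy  (1B, 1-aligned)
41..42  ammo  (1B, 1-aligned)
42..48  -- padding (6B)
48..56  x  (8B, 8-aligned)
56..57  cooldown  (1B, 1-aligned)
57..58  -- padding (1B)
58..60  team  (2B, 2-aligned)
60..64  -- padding (4B)
64..72  target  (8B, 8-aligned)
sizeof = 72, alignof = 8
array of 23: 23 × 72 = 1656

1656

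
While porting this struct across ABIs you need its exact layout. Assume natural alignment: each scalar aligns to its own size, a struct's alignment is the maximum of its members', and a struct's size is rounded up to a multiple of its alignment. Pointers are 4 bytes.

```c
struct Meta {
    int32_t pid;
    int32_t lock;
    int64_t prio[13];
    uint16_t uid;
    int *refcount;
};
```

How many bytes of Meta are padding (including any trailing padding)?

0..4  pid  (4B, 4-aligned)
4..8  lock  (4B, 4-aligned)
8..112  prio  (104B, 8-aligned)
112..114  uid  (2B, 2-aligned)
114..116  -- padding (2B)
116..120  refcount  (4B, 4-aligned)
sizeof = 120, alignof = 8
data bytes 118, size 120 → padding 2

2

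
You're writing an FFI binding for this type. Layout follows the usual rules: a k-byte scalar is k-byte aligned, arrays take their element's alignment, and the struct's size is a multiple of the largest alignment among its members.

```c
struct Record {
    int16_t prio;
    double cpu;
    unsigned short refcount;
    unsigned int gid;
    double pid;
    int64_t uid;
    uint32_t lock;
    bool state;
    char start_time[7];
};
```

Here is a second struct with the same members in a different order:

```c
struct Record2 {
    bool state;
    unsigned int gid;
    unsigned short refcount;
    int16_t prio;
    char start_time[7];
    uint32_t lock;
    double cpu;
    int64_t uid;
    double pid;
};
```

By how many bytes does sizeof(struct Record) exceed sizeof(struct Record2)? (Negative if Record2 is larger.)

@0: prio [2B, align 2] → 2
+6 pad (align 8)
@8: cpu [8B, align 8] → 16
@16: refcount [2B, align 2] → 18
+2 pad (align 4)
@20: gid [4B, align 4] → 24
@24: pid [8B, align 8] → 32
@32: uid [8B, align 8] → 40
@40: lock [4B, align 4] → 44
@44: state [1B, align 1] → 45
@45: start_time [7B, align 1] → 52
+4 tail pad (align 8)
size 56, align 8
— Record2 —
@0: state [1B, align 1] → 1
+3 pad (align 4)
@4: gid [4B, align 4] → 8
@8: refcount [2B, align 2] → 10
@10: prio [2B, align 2] → 12
@12: start_time [7B, align 1] → 19
+1 pad (align 4)
@20: lock [4B, align 4] → 24
@24: cpu [8B, align 8] → 32
@32: uid [8B, align 8] → 40
@40: pid [8B, align 8] → 48
size 48, align 8
56 − 48 = 8

8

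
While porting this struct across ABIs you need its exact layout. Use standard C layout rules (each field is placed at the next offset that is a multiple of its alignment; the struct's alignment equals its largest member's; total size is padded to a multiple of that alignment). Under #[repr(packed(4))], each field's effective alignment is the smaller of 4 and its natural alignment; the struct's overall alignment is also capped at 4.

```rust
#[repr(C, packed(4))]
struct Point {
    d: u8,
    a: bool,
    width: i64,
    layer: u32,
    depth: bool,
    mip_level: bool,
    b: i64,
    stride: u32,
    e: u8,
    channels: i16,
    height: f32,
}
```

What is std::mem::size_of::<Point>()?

40

@0: d [1B, align 1] → 1
@1: a [1B, align 1] → 2
+2 pad (align 4)
@4: width [8B, align 4] → 12
@12: layer [4B, align 4] → 16
@16: depth [1B, align 1] → 17
@17: mip_level [1B, align 1] → 18
+2 pad (align 4)
@20: b [8B, align 4] → 28
@28: stride [4B, align 4] → 32
@32: e [1B, align 1] → 33
+1 pad (align 2)
@34: channels [2B, align 2] → 36
@36: height [4B, align 4] → 40
size 40, align 4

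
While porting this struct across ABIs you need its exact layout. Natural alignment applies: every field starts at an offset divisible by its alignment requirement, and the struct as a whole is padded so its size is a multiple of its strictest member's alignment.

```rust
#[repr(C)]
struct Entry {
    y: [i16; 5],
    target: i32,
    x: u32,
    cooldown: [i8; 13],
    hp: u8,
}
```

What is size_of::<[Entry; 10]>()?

0..10  y  (10B, 2-aligned)
10..12  -- padding (2B)
12..16  target  (4B, 4-aligned)
16..20  x  (4B, 4-aligned)
20..33  cooldown  (13B, 1-aligned)
33..34  hp  (1B, 1-aligned)
34..36  -- tail padding (2B)
sizeof = 36, alignof = 4
array of 10: 10 × 36 = 360

360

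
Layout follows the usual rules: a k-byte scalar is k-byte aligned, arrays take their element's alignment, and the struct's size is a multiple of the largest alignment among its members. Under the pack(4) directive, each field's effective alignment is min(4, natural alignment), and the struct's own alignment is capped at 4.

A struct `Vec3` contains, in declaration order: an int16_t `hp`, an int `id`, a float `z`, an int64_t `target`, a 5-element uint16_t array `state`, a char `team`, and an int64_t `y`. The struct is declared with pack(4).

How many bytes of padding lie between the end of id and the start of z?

hp at 0 (size 2, align 2) → ends 2
pad 2 to align 4 for id
id at 4 (size 4, align 4) → ends 8
z at 8 (size 4, align 4) → ends 12

0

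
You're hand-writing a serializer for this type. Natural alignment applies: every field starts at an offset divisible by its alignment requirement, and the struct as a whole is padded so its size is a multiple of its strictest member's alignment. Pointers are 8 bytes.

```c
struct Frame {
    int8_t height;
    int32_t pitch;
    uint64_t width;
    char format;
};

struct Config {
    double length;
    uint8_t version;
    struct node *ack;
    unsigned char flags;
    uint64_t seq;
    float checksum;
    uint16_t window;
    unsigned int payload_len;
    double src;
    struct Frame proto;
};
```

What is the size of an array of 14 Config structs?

Frame: @0: height [1B, align 1] → 1; +3 pad (align 4); @4: pitch [4B, align 4] → 8; @8: width [8B, align 8] → 16; @16: format [1B, align 1] → 17; +7 tail pad (align 8); size 24, align 8
@0: length [8B, align 8] → 8
@8: version [1B, align 1] → 9
+7 pad (align 8)
@16: ack [8B, align 8] → 24
@24: flags [1B, align 1] → 25
+7 pad (align 8)
@32: seq [8B, align 8] → 40
@40: checksum [4B, align 4] → 44
@44: window [2B, align 2] → 46
+2 pad (align 4)
@48: payload_len [4B, align 4] → 52
+4 pad (align 8)
@56: src [8B, align 8] → 64
@64: proto [24B, align 8] → 88
size 88, align 8
array of 14: 14 × 88 = 1232

1232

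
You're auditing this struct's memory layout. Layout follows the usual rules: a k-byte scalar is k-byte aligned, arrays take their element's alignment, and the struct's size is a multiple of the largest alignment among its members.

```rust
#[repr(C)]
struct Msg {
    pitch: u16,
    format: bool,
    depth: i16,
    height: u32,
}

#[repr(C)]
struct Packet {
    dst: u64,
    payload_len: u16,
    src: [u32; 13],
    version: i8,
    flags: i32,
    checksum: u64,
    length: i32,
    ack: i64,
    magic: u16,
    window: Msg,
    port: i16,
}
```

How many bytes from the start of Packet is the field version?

Msg: pitch at 0 (size 2, align 2) → ends 2; format at 2 (size 1, align 1) → ends 3; pad 1 to align 2 for depth; depth at 4 (size 2, align 2) → ends 6; pad 2 to align 4 for height; height at 8 (size 4, align 4) → ends 12; total 12 bytes, alignment 4
dst at 0 (size 8, align 8) → ends 8
payload_len at 8 (size 2, align 2) → ends 10
pad 2 to align 4 for src
src at 12 (size 52, align 4) → ends 64
version at 64 (size 1, align 1) → ends 65

64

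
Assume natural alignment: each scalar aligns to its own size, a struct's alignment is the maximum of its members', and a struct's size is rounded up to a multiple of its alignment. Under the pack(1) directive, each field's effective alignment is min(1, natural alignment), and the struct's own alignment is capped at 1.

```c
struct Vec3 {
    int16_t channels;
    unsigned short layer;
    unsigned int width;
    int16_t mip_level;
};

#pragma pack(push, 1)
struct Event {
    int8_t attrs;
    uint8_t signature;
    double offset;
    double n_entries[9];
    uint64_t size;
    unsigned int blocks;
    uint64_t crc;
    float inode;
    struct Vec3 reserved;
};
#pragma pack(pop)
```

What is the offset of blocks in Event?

Vec3: channels at 0 (size 2, align 2) → ends 2; layer at 2 (size 2, align 2) → ends 4; width at 4 (size 4, align 4) → ends 8; mip_level at 8 (size 2, align 2) → ends 10; tail pad 2 to reach multiple of 4; total 12 bytes, alignment 4
attrs at 0 (size 1, align 1) → ends 1
signature at 1 (size 1, align 1) → ends 2
offset at 2 (size 8, align 1) → ends 10
n_entries at 10 (size 72, align 1) → ends 82
size at 82 (size 8, align 1) → ends 90
blocks at 90 (size 4, align 1) → ends 94

90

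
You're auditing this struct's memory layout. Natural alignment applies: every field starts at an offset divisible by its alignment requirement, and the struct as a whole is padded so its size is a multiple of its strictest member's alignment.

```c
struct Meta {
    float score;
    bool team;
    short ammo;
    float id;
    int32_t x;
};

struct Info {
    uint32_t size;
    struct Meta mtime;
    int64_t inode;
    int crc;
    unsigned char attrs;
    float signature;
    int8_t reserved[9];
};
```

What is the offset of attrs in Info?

36

Meta: score at 0 (size 4, align 4) → ends 4; team at 4 (size 1, align 1) → ends 5; pad 1 to align 2 for ammo; ammo at 6 (size 2, align 2) → ends 8; id at 8 (size 4, align 4) → ends 12; x at 12 (size 4, align 4) → ends 16; total 16 bytes, alignment 4
size at 0 (size 4, align 4) → ends 4
mtime at 4 (size 16, align 4) → ends 20
pad 4 to align 8 for inode
inode at 24 (size 8, align 8) → ends 32
crc at 32 (size 4, align 4) → ends 36
attrs at 36 (size 1, align 1) → ends 37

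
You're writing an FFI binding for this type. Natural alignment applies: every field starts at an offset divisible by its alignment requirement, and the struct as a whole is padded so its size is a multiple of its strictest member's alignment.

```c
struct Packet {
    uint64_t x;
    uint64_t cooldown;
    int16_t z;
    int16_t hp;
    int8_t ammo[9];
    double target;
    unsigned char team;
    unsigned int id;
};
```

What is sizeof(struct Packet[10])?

0..8  x  (8B, 8-aligned)
8..16  cooldown  (8B, 8-aligned)
16..18  z  (2B, 2-aligned)
18..20  hp  (2B, 2-aligned)
20..29  ammo  (9B, 1-aligned)
29..32  -- padding (3B)
32..40  target  (8B, 8-aligned)
40..41  team  (1B, 1-aligned)
41..44  -- padding (3B)
44..48  id  (4B, 4-aligned)
sizeof = 48, alignof = 8
array of 10: 10 × 48 = 480

480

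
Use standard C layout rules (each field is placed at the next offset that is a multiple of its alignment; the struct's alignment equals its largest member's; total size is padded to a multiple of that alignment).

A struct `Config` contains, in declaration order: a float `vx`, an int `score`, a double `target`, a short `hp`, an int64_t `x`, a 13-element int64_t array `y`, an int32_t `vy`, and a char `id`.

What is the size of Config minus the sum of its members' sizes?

9

@0: vx [4B, align 4] → 4
@4: score [4B, align 4] → 8
@8: target [8B, align 8] → 16
@16: hp [2B, align 2] → 18
+6 pad (align 8)
@24: x [8B, align 8] → 32
@32: y [104B, align 8] → 136
@136: vy [4B, align 4] → 140
@140: id [1B, align 1] → 141
+3 tail pad (align 8)
size 144, align 8
data bytes 135, size 144 → padding 9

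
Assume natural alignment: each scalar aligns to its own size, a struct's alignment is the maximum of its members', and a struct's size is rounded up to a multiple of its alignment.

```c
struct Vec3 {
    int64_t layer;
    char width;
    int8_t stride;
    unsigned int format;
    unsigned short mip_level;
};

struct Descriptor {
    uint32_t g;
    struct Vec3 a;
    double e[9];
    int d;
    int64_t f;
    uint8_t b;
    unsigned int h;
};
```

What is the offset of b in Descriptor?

Vec3: 0..8  layer  (8B, 8-aligned); 8..9  width  (1B, 1-aligned); 9..10  stride  (1B, 1-aligned); 10..12  -- padding (2B); 12..16  format  (4B, 4-aligned); 16..18  mip_level  (2B, 2-aligned); 18..24  -- tail padding (6B); sizeof = 24, alignof = 8
0..4  g  (4B, 4-aligned)
4..8  -- padding (4B)
8..32  a  (24B, 8-aligned)
32..104  e  (72B, 8-aligned)
104..108  d  (4B, 4-aligned)
108..112  -- padding (4B)
112..120  f  (8B, 8-aligned)
120..121  b  (1B, 1-aligned)

120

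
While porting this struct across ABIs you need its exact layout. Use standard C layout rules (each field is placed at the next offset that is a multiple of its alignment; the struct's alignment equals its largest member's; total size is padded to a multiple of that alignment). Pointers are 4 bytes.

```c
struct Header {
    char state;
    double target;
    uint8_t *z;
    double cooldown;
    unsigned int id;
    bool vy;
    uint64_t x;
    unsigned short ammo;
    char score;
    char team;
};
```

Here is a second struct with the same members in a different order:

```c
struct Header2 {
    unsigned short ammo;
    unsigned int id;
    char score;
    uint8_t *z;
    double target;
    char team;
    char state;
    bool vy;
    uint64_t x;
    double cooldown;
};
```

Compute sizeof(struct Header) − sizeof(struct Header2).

state at 0 (size 1, align 1) → ends 1
pad 7 to align 8 for target
target at 8 (size 8, align 8) → ends 16
z at 16 (size 4, align 4) → ends 20
pad 4 to align 8 for cooldown
cooldown at 24 (size 8, align 8) → ends 32
id at 32 (size 4, align 4) → ends 36
vy at 36 (size 1, align 1) → ends 37
pad 3 to align 8 for x
x at 40 (size 8, align 8) → ends 48
ammo at 48 (size 2, align 2) → ends 50
score at 50 (size 1, align 1) → ends 51
team at 51 (size 1, align 1) → ends 52
tail pad 4 to reach multiple of 8
total 56 bytes, alignment 8
— Header2 —
ammo at 0 (size 2, align 2) → ends 2
pad 2 to align 4 for id
id at 4 (size 4, align 4) → ends 8
score at 8 (size 1, align 1) → ends 9
pad 3 to align 4 for z
z at 12 (size 4, align 4) → ends 16
target at 16 (size 8, align 8) → ends 24
team at 24 (size 1, align 1) → ends 25
state at 25 (size 1, align 1) → ends 26
vy at 26 (size 1, align 1) → ends 27
pad 5 to align 8 for x
x at 32 (size 8, align 8) → ends 40
cooldown at 40 (size 8, align 8) → ends 48
total 48 bytes, alignment 8
56 − 48 = 8

8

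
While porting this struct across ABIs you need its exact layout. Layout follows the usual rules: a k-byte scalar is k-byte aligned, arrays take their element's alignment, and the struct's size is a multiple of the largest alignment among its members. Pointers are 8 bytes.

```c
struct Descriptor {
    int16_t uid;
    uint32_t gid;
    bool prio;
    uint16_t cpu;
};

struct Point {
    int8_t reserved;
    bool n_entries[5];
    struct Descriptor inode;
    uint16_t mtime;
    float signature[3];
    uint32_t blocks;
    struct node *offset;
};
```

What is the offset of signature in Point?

24

Descriptor: @0: uid [2B, align 2] → 2; +2 pad (align 4); @4: gid [4B, align 4] → 8; @8: prio [1B, align 1] → 9; +1 pad (align 2); @10: cpu [2B, align 2] → 12; size 12, align 4
@0: reserved [1B, align 1] → 1
@1: n_entries [5B, align 1] → 6
+2 pad (align 4)
@8: inode [12B, align 4] → 20
@20: mtime [2B, align 2] → 22
+2 pad (align 4)
@24: signature [12B, align 4] → 36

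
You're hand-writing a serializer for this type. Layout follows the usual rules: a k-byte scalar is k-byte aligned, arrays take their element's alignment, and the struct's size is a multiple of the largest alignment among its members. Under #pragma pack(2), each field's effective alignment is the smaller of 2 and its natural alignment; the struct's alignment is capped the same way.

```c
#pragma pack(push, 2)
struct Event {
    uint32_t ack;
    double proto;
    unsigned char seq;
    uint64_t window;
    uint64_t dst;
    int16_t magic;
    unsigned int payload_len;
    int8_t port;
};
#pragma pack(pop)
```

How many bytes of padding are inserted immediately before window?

0..4  ack  (4B, 2-aligned)
4..12  proto  (8B, 2-aligned)
12..13  seq  (1B, 1-aligned)
13..14  -- padding (1B)
14..22  window  (8B, 2-aligned)

1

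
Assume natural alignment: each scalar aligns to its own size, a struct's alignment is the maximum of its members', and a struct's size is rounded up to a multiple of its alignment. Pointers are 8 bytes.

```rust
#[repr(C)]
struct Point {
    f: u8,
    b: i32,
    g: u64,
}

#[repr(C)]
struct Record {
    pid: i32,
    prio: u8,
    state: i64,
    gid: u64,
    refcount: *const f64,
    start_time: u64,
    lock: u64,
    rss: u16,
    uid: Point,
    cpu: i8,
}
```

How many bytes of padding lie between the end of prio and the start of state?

Point: @0: f [1B, align 1] → 1; +3 pad (align 4); @4: b [4B, align 4] → 8; @8: g [8B, align 8] → 16; size 16, align 8
@0: pid [4B, align 4] → 4
@4: prio [1B, align 1] → 5
+3 pad (align 8)
@8: state [8B, align 8] → 16

3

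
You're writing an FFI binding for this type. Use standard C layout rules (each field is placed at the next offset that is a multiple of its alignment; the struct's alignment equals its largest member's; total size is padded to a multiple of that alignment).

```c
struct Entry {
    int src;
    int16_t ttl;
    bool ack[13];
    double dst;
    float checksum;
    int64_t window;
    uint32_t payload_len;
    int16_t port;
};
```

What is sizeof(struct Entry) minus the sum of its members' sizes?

11

@0: src [4B, align 4] → 4
@4: ttl [2B, align 2] → 6
@6: ack [13B, align 1] → 19
+5 pad (align 8)
@24: dst [8B, align 8] → 32
@32: checksum [4B, align 4] → 36
+4 pad (align 8)
@40: window [8B, align 8] → 48
@48: payload_len [4B, align 4] → 52
@52: port [2B, align 2] → 54
+2 tail pad (align 8)
size 56, align 8
data bytes 45, size 56 → padding 11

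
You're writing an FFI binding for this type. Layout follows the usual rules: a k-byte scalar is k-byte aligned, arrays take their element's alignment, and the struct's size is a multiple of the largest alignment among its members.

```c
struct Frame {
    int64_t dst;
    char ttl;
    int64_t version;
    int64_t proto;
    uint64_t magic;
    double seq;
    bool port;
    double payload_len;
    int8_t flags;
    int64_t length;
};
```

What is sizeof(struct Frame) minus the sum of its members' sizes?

dst at 0 (size 8, align 8) → ends 8
ttl at 8 (size 1, align 1) → ends 9
pad 7 to align 8 for version
version at 16 (size 8, align 8) → ends 24
proto at 24 (size 8, align 8) → ends 32
magic at 32 (size 8, align 8) → ends 40
seq at 40 (size 8, align 8) → ends 48
port at 48 (size 1, align 1) → ends 49
pad 7 to align 8 for payload_len
payload_len at 56 (size 8, align 8) → ends 64
flags at 64 (size 1, align 1) → ends 65
pad 7 to align 8 for length
length at 72 (size 8, align 8) → ends 80
total 80 bytes, alignment 8
data bytes 59, size 80 → padding 21

21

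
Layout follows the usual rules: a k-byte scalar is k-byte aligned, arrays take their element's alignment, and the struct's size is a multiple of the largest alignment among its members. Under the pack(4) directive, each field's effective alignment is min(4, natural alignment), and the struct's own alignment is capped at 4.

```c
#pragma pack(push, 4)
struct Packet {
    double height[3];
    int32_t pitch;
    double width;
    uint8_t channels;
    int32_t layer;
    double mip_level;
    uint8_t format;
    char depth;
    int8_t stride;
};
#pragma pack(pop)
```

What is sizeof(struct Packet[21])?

height at 0 (size 24, align 4) → ends 24
pitch at 24 (size 4, align 4) → ends 28
width at 28 (size 8, align 4) → ends 36
channels at 36 (size 1, align 1) → ends 37
pad 3 to align 4 for layer
layer at 40 (size 4, align 4) → ends 44
mip_level at 44 (size 8, align 4) → ends 52
format at 52 (size 1, align 1) → ends 53
depth at 53 (size 1, align 1) → ends 54
stride at 54 (size 1, align 1) → ends 55
tail pad 1 to reach multiple of 4
total 56 bytes, alignment 4
array of 21: 21 × 56 = 1176

1176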